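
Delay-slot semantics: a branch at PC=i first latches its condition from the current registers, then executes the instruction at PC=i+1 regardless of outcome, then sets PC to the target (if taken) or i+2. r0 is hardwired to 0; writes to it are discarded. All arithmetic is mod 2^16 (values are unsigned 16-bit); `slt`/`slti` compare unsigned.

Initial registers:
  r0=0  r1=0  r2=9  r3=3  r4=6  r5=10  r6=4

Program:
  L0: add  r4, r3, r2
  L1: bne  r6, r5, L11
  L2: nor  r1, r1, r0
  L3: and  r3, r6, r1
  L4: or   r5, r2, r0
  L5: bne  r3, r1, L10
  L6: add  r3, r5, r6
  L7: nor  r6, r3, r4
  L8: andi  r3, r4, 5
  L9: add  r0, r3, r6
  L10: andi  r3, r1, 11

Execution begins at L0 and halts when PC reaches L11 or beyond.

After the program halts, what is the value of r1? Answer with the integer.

65535

  step pc=0: add  r4, r3, r2  regs=(0,0,9,3,12,10,4)
  step pc=1: bne  r6, r5, L11  cond=T  regs=(0,0,9,3,12,10,4)
  step pc=2: nor  r1, r1, r0  regs=(0,65535,9,3,12,10,4)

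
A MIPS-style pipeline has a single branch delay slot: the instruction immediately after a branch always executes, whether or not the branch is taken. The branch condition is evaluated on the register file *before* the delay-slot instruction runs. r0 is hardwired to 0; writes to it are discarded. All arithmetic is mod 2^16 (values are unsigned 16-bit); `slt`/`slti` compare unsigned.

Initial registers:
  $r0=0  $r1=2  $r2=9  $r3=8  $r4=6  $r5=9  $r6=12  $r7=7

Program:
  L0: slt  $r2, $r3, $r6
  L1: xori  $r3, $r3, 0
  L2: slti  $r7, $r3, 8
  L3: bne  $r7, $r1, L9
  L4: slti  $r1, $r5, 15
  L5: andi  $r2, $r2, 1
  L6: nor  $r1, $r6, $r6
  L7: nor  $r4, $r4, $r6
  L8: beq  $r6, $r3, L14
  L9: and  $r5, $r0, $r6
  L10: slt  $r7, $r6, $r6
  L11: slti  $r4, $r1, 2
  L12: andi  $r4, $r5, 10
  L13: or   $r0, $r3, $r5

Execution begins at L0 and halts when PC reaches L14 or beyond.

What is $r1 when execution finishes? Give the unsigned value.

1

PC=0  slt  $r2, $r3, $r6     | $r0=0 $r1=2 $r2=1 $r3=8 $r4=6 $r5=9 $r6=12 $r7=7
PC=1  xori  $r3, $r3, 0      | $r0=0 $r1=2 $r2=1 $r3=8 $r4=6 $r5=9 $r6=12 $r7=7
PC=2  slti  $r7, $r3, 8      | $r0=0 $r1=2 $r2=1 $r3=8 $r4=6 $r5=9 $r6=12 $r7=0
PC=3  bne  $r7, $r1, L9      | $r0=0 $r1=2 $r2=1 $r3=8 $r4=6 $r5=9 $r6=12 $r7=0  [TAKEN]
PC=4  slti  $r1, $r5, 15     | $r0=0 $r1=1 $r2=1 $r3=8 $r4=6 $r5=9 $r6=12 $r7=0
PC=9  and  $r5, $r0, $r6     | $r0=0 $r1=1 $r2=1 $r3=8 $r4=6 $r5=0 $r6=12 $r7=0
PC=10 slt  $r7, $r6, $r6     | $r0=0 $r1=1 $r2=1 $r3=8 $r4=6 $r5=0 $r6=12 $r7=0
PC=11 slti  $r4, $r1, 2      | $r0=0 $r1=1 $r2=1 $r3=8 $r4=1 $r5=0 $r6=12 $r7=0
PC=12 andi  $r4, $r5, 10     | $r0=0 $r1=1 $r2=1 $r3=8 $r4=0 $r5=0 $r6=12 $r7=0
PC=13 or   $r0, $r3, $r5     | $r0=0 $r1=1 $r2=1 $r3=8 $r4=0 $r5=0 $r6=12 $r7=0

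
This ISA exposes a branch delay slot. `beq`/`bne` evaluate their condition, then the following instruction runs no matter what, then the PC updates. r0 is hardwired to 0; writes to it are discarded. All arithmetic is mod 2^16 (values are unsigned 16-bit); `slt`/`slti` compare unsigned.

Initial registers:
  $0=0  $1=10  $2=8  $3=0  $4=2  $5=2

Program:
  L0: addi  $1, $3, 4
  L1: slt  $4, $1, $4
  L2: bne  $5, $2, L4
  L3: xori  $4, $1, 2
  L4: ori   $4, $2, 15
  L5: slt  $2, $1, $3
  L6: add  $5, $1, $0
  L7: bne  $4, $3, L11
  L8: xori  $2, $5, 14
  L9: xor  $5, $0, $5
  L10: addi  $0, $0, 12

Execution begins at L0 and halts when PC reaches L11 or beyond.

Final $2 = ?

10

[0] addi  $1, $3, 4  →  {$0:0, $1:4, $2:8, $3:0, $4:2, $5:2}
[1] slt  $4, $1, $4  →  {$0:0, $1:4, $2:8, $3:0, $4:0, $5:2}
[2] bne  $5, $2, L4  →  {$0:0, $1:4, $2:8, $3:0, $4:0, $5:2}  ⟨branch taken⟩
[3] xori  $4, $1, 2  →  {$0:0, $1:4, $2:8, $3:0, $4:6, $5:2}
[4] ori   $4, $2, 15  →  {$0:0, $1:4, $2:8, $3:0, $4:15, $5:2}
[5] slt  $2, $1, $3  →  {$0:0, $1:4, $2:0, $3:0, $4:15, $5:2}
[6] add  $5, $1, $0  →  {$0:0, $1:4, $2:0, $3:0, $4:15, $5:4}
[7] bne  $4, $3, L11  →  {$0:0, $1:4, $2:0, $3:0, $4:15, $5:4}  ⟨branch taken⟩
[8] xori  $2, $5, 14  →  {$0:0, $1:4, $2:10, $3:0, $4:15, $5:4}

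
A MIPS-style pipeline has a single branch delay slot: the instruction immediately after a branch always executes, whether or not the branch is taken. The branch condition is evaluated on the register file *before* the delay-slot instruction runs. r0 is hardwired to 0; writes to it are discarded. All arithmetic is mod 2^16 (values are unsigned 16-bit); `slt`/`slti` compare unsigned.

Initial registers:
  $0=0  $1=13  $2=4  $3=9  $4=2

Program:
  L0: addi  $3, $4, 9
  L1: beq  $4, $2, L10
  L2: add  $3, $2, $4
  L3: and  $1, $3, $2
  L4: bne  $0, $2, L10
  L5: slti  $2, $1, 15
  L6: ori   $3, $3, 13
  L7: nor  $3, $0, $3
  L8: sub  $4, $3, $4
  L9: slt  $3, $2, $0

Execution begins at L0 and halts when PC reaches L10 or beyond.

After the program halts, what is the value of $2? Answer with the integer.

  step pc=0: addi  $3, $4, 9  regs=(0,13,4,11,2)
  step pc=1: beq  $4, $2, L10  cond=F  regs=(0,13,4,11,2)
  step pc=2: add  $3, $2, $4  regs=(0,13,4,6,2)
  step pc=3: and  $1, $3, $2  regs=(0,4,4,6,2)
  step pc=4: bne  $0, $2, L10  cond=T  regs=(0,4,4,6,2)
  step pc=5: slti  $2, $1, 15  regs=(0,4,1,6,2)

1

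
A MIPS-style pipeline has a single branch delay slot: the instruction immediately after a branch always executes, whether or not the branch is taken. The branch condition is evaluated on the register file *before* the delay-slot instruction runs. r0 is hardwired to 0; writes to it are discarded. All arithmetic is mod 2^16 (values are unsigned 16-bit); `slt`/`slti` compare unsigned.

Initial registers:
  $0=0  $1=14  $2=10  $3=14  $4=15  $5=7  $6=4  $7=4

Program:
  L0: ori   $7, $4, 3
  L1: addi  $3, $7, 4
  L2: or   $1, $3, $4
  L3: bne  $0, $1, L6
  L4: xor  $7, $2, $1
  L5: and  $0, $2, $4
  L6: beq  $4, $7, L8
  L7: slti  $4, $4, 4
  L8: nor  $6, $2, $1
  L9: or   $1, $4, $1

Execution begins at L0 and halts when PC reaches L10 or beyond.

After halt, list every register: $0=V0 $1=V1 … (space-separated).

#0 ori   $7, $4, 3 ; 0/14/10/14/15/7/4/15
#1 addi  $3, $7, 4 ; 0/14/10/19/15/7/4/15
#2 or   $1, $3, $4 ; 0/31/10/19/15/7/4/15
#3 bne  $0, $1, L6 ; 0/31/10/19/15/7/4/15 ; →target
#4 xor  $7, $2, $1 ; 0/31/10/19/15/7/4/21
#6 beq  $4, $7, L8 ; 0/31/10/19/15/7/4/21 ; →fallthru
#7 slti  $4, $4, 4 ; 0/31/10/19/0/7/4/21
#8 nor  $6, $2, $1 ; 0/31/10/19/0/7/65504/21
#9 or   $1, $4, $1 ; 0/31/10/19/0/7/65504/21

$0=0 $1=31 $2=10 $3=19 $4=0 $5=7 $6=65504 $7=21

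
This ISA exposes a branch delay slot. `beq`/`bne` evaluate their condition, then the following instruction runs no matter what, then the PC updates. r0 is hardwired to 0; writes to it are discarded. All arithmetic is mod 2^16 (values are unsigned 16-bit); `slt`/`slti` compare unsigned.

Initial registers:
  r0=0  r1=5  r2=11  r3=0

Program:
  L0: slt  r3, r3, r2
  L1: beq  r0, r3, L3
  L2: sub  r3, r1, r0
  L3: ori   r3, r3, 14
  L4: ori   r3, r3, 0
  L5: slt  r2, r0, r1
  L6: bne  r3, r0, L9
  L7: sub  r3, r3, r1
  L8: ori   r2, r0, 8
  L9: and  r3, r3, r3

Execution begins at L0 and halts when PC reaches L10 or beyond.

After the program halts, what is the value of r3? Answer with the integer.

10

PC=0  slt  r3, r3, r2        | r0=0 r1=5 r2=11 r3=1
PC=1  beq  r0, r3, L3        | r0=0 r1=5 r2=11 r3=1  [not taken]
PC=2  sub  r3, r1, r0        | r0=0 r1=5 r2=11 r3=5
PC=3  ori   r3, r3, 14       | r0=0 r1=5 r2=11 r3=15
PC=4  ori   r3, r3, 0        | r0=0 r1=5 r2=11 r3=15
PC=5  slt  r2, r0, r1        | r0=0 r1=5 r2=1 r3=15
PC=6  bne  r3, r0, L9        | r0=0 r1=5 r2=1 r3=15  [TAKEN]
PC=7  sub  r3, r3, r1        | r0=0 r1=5 r2=1 r3=10
PC=9  and  r3, r3, r3        | r0=0 r1=5 r2=1 r3=10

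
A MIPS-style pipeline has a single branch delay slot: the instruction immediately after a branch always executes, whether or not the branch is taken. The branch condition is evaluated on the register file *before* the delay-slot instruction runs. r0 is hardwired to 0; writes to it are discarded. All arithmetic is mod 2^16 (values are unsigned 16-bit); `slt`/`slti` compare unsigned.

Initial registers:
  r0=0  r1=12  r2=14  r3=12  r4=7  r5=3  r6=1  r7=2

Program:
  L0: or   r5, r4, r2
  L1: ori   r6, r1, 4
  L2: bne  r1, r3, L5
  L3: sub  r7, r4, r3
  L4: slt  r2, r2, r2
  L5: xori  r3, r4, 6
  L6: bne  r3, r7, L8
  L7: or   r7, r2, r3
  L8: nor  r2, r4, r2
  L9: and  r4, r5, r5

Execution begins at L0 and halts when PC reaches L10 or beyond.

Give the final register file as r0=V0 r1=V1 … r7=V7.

r0=0 r1=12 r2=65528 r3=1 r4=15 r5=15 r6=12 r7=1

PC=0  or   r5, r4, r2        | r0=0 r1=12 r2=14 r3=12 r4=7 r5=15 r6=1 r7=2
PC=1  ori   r6, r1, 4        | r0=0 r1=12 r2=14 r3=12 r4=7 r5=15 r6=12 r7=2
PC=2  bne  r1, r3, L5        | r0=0 r1=12 r2=14 r3=12 r4=7 r5=15 r6=12 r7=2  [not taken]
PC=3  sub  r7, r4, r3        | r0=0 r1=12 r2=14 r3=12 r4=7 r5=15 r6=12 r7=65531
PC=4  slt  r2, r2, r2        | r0=0 r1=12 r2=0 r3=12 r4=7 r5=15 r6=12 r7=65531
PC=5  xori  r3, r4, 6        | r0=0 r1=12 r2=0 r3=1 r4=7 r5=15 r6=12 r7=65531
PC=6  bne  r3, r7, L8        | r0=0 r1=12 r2=0 r3=1 r4=7 r5=15 r6=12 r7=65531  [TAKEN]
PC=7  or   r7, r2, r3        | r0=0 r1=12 r2=0 r3=1 r4=7 r5=15 r6=12 r7=1
PC=8  nor  r2, r4, r2        | r0=0 r1=12 r2=65528 r3=1 r4=7 r5=15 r6=12 r7=1
PC=9  and  r4, r5, r5        | r0=0 r1=12 r2=65528 r3=1 r4=15 r5=15 r6=12 r7=1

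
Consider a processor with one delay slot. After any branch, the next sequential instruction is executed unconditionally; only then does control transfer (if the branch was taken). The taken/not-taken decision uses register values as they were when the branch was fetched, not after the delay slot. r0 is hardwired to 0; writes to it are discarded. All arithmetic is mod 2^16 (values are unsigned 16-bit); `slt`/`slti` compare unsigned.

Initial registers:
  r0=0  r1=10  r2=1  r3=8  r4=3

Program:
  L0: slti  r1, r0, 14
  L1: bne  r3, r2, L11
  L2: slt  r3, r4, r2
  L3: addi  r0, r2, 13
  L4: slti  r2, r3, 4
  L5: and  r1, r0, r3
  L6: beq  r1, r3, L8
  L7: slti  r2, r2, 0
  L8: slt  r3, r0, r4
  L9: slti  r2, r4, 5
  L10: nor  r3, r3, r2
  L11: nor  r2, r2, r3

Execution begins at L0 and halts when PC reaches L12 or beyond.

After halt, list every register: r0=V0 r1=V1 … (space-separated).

r0=0 r1=1 r2=65534 r3=0 r4=3

#0 slti  r1, r0, 14 ; 0/1/1/8/3
#1 bne  r3, r2, L11 ; 0/1/1/8/3 ; →target
#2 slt  r3, r4, r2 ; 0/1/1/0/3
#11 nor  r2, r2, r3 ; 0/1/65534/0/3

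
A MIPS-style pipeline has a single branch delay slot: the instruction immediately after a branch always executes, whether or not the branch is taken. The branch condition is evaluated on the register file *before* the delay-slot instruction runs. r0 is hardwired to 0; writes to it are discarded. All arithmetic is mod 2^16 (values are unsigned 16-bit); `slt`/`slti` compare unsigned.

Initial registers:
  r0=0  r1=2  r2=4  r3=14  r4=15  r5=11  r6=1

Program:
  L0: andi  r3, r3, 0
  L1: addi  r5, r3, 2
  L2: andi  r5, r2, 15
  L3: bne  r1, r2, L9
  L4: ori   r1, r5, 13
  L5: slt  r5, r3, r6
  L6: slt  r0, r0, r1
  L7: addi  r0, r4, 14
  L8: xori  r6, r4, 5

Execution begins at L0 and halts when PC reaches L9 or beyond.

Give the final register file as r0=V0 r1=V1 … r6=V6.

r0=0 r1=13 r2=4 r3=0 r4=15 r5=4 r6=1

#0 andi  r3, r3, 0 ; 0/2/4/0/15/11/1
#1 addi  r5, r3, 2 ; 0/2/4/0/15/2/1
#2 andi  r5, r2, 15 ; 0/2/4/0/15/4/1
#3 bne  r1, r2, L9 ; 0/2/4/0/15/4/1 ; →target
#4 ori   r1, r5, 13 ; 0/13/4/0/15/4/1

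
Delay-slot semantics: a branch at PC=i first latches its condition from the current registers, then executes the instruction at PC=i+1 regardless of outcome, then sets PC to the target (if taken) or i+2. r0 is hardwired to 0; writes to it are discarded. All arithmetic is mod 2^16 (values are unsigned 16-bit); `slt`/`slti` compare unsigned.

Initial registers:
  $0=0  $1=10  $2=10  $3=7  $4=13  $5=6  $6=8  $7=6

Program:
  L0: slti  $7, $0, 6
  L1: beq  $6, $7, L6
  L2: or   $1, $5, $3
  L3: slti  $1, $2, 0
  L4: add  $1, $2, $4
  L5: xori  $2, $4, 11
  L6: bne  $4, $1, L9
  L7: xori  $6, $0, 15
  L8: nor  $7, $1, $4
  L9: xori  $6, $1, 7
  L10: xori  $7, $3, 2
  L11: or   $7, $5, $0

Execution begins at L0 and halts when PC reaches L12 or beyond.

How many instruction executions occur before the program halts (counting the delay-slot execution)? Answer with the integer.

#0 slti  $7, $0, 6 ; 0/10/10/7/13/6/8/1
#1 beq  $6, $7, L6 ; 0/10/10/7/13/6/8/1 ; →fallthru
#2 or   $1, $5, $3 ; 0/7/10/7/13/6/8/1
#3 slti  $1, $2, 0 ; 0/0/10/7/13/6/8/1
#4 add  $1, $2, $4 ; 0/23/10/7/13/6/8/1
#5 xori  $2, $4, 11 ; 0/23/6/7/13/6/8/1
#6 bne  $4, $1, L9 ; 0/23/6/7/13/6/8/1 ; →target
#7 xori  $6, $0, 15 ; 0/23/6/7/13/6/15/1
#9 xori  $6, $1, 7 ; 0/23/6/7/13/6/16/1
#10 xori  $7, $3, 2 ; 0/23/6/7/13/6/16/5
#11 or   $7, $5, $0 ; 0/23/6/7/13/6/16/6

11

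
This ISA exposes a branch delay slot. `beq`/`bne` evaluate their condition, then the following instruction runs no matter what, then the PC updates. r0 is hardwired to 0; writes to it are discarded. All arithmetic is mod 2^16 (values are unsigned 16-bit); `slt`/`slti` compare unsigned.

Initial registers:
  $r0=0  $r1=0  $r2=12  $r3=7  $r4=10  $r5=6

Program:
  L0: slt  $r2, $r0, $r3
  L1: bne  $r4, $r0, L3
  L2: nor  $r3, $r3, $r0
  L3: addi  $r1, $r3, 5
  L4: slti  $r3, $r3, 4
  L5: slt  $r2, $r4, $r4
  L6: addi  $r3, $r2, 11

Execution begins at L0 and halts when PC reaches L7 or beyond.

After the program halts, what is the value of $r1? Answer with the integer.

65533

#0 slt  $r2, $r0, $r3 ; 0/0/1/7/10/6
#1 bne  $r4, $r0, L3 ; 0/0/1/7/10/6 ; →target
#2 nor  $r3, $r3, $r0 ; 0/0/1/65528/10/6
#3 addi  $r1, $r3, 5 ; 0/65533/1/65528/10/6
#4 slti  $r3, $r3, 4 ; 0/65533/1/0/10/6
#5 slt  $r2, $r4, $r4 ; 0/65533/0/0/10/6
#6 addi  $r3, $r2, 11 ; 0/65533/0/11/10/6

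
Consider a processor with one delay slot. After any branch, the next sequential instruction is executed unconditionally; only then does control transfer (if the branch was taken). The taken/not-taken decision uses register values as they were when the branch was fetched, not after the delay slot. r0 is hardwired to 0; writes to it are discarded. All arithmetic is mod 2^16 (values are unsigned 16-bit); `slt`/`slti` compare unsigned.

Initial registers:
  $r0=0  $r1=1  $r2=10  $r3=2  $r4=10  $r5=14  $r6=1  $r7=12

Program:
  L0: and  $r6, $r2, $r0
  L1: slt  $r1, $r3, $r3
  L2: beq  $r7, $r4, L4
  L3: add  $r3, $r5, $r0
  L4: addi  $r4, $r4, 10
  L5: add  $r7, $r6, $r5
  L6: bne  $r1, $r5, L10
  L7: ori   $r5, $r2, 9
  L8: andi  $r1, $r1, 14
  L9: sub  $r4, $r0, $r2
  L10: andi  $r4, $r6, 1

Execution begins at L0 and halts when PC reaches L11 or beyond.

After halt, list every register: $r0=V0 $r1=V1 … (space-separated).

$r0=0 $r1=0 $r2=10 $r3=14 $r4=0 $r5=11 $r6=0 $r7=14

#0 and  $r6, $r2, $r0 ; 0/1/10/2/10/14/0/12
#1 slt  $r1, $r3, $r3 ; 0/0/10/2/10/14/0/12
#2 beq  $r7, $r4, L4 ; 0/0/10/2/10/14/0/12 ; →fallthru
#3 add  $r3, $r5, $r0 ; 0/0/10/14/10/14/0/12
#4 addi  $r4, $r4, 10 ; 0/0/10/14/20/14/0/12
#5 add  $r7, $r6, $r5 ; 0/0/10/14/20/14/0/14
#6 bne  $r1, $r5, L10 ; 0/0/10/14/20/14/0/14 ; →target
#7 ori   $r5, $r2, 9 ; 0/0/10/14/20/11/0/14
#10 andi  $r4, $r6, 1 ; 0/0/10/14/0/11/0/14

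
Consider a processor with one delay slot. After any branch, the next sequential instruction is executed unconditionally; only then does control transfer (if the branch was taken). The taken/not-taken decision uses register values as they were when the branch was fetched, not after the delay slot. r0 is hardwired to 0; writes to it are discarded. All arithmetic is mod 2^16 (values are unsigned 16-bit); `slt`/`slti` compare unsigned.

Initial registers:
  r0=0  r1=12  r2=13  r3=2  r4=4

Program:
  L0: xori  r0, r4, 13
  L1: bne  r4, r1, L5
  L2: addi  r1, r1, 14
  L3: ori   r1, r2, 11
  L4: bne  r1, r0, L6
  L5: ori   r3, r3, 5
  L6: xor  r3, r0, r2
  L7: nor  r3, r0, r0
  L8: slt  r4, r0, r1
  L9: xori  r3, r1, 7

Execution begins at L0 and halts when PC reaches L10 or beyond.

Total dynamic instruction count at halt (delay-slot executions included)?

[0] xori  r0, r4, 13  →  {r0:0, r1:12, r2:13, r3:2, r4:4}
[1] bne  r4, r1, L5  →  {r0:0, r1:12, r2:13, r3:2, r4:4}  ⟨branch taken⟩
[2] addi  r1, r1, 14  →  {r0:0, r1:26, r2:13, r3:2, r4:4}
[5] ori   r3, r3, 5  →  {r0:0, r1:26, r2:13, r3:7, r4:4}
[6] xor  r3, r0, r2  →  {r0:0, r1:26, r2:13, r3:13, r4:4}
[7] nor  r3, r0, r0  →  {r0:0, r1:26, r2:13, r3:65535, r4:4}
[8] slt  r4, r0, r1  →  {r0:0, r1:26, r2:13, r3:65535, r4:1}
[9] xori  r3, r1, 7  →  {r0:0, r1:26, r2:13, r3:29, r4:1}

8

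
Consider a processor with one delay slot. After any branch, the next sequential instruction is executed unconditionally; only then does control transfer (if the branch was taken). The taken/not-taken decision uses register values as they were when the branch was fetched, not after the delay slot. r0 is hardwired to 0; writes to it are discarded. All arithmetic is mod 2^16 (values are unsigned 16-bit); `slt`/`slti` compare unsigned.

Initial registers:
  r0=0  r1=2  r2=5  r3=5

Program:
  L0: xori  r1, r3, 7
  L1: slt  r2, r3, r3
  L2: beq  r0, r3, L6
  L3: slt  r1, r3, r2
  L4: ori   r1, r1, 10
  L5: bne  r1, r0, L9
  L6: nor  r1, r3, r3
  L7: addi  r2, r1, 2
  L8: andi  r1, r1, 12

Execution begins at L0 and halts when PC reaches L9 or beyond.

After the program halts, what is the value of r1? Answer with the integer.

65530

PC=0  xori  r1, r3, 7        | r0=0 r1=2 r2=5 r3=5
PC=1  slt  r2, r3, r3        | r0=0 r1=2 r2=0 r3=5
PC=2  beq  r0, r3, L6        | r0=0 r1=2 r2=0 r3=5  [not taken]
PC=3  slt  r1, r3, r2        | r0=0 r1=0 r2=0 r3=5
PC=4  ori   r1, r1, 10       | r0=0 r1=10 r2=0 r3=5
PC=5  bne  r1, r0, L9        | r0=0 r1=10 r2=0 r3=5  [TAKEN]
PC=6  nor  r1, r3, r3        | r0=0 r1=65530 r2=0 r3=5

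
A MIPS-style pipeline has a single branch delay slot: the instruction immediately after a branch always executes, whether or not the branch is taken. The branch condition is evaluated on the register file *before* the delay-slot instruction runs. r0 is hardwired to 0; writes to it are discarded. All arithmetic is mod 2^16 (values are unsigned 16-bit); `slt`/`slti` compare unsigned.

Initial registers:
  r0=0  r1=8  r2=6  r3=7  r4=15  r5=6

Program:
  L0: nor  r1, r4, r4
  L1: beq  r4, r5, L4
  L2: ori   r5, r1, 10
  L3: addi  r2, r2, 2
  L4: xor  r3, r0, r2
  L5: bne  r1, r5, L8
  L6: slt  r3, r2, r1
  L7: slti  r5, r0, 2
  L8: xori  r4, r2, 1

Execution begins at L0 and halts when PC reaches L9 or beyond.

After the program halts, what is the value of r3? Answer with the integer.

1

  step pc=0: nor  r1, r4, r4  regs=(0,65520,6,7,15,6)
  step pc=1: beq  r4, r5, L4  cond=F  regs=(0,65520,6,7,15,6)
  step pc=2: ori   r5, r1, 10  regs=(0,65520,6,7,15,65530)
  step pc=3: addi  r2, r2, 2  regs=(0,65520,8,7,15,65530)
  step pc=4: xor  r3, r0, r2  regs=(0,65520,8,8,15,65530)
  step pc=5: bne  r1, r5, L8  cond=T  regs=(0,65520,8,8,15,65530)
  step pc=6: slt  r3, r2, r1  regs=(0,65520,8,1,15,65530)
  step pc=8: xori  r4, r2, 1  regs=(0,65520,8,1,9,65530)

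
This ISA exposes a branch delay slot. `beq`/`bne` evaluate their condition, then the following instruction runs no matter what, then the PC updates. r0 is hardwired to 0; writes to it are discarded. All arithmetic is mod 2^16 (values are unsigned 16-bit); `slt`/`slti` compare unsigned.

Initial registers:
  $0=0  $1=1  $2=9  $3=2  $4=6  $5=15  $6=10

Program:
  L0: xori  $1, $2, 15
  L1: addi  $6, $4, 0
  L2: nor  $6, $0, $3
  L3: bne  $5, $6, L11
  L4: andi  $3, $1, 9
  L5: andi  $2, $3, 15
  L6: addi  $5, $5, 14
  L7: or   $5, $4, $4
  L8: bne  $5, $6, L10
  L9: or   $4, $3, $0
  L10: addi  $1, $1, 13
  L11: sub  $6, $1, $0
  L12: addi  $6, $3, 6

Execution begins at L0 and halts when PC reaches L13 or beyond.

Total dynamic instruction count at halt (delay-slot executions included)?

PC=0  xori  $1, $2, 15       | $0=0 $1=6 $2=9 $3=2 $4=6 $5=15 $6=10
PC=1  addi  $6, $4, 0        | $0=0 $1=6 $2=9 $3=2 $4=6 $5=15 $6=6
PC=2  nor  $6, $0, $3        | $0=0 $1=6 $2=9 $3=2 $4=6 $5=15 $6=65533
PC=3  bne  $5, $6, L11       | $0=0 $1=6 $2=9 $3=2 $4=6 $5=15 $6=65533  [TAKEN]
PC=4  andi  $3, $1, 9        | $0=0 $1=6 $2=9 $3=0 $4=6 $5=15 $6=65533
PC=11 sub  $6, $1, $0        | $0=0 $1=6 $2=9 $3=0 $4=6 $5=15 $6=6
PC=12 addi  $6, $3, 6        | $0=0 $1=6 $2=9 $3=0 $4=6 $5=15 $6=6

7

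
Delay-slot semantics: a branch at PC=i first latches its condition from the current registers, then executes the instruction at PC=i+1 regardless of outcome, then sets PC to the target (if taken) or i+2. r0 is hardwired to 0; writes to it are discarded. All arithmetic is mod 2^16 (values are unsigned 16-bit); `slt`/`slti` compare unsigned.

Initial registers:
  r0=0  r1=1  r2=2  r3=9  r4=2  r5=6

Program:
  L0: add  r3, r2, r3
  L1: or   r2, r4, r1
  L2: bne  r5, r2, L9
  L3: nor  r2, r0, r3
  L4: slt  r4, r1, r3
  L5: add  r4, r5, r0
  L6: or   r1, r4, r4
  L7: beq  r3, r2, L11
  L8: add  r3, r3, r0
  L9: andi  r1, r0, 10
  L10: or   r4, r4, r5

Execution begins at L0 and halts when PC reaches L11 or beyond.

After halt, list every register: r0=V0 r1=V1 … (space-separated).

r0=0 r1=0 r2=65524 r3=11 r4=6 r5=6

#0 add  r3, r2, r3 ; 0/1/2/11/2/6
#1 or   r2, r4, r1 ; 0/1/3/11/2/6
#2 bne  r5, r2, L9 ; 0/1/3/11/2/6 ; →target
#3 nor  r2, r0, r3 ; 0/1/65524/11/2/6
#9 andi  r1, r0, 10 ; 0/0/65524/11/2/6
#10 or   r4, r4, r5 ; 0/0/65524/11/6/6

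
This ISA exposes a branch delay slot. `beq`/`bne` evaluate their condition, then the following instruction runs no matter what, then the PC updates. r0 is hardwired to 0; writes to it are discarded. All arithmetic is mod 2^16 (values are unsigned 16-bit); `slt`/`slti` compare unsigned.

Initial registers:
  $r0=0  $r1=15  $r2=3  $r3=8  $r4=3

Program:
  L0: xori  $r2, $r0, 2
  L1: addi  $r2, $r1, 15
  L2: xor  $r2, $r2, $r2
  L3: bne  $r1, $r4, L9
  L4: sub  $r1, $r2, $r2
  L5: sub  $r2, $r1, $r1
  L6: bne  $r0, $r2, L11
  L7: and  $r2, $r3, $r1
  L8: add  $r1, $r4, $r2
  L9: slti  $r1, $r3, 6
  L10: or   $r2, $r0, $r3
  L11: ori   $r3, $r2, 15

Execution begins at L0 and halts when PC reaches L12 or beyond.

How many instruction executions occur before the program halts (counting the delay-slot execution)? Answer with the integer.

  step pc=0: xori  $r2, $r0, 2  regs=(0,15,2,8,3)
  step pc=1: addi  $r2, $r1, 15  regs=(0,15,30,8,3)
  step pc=2: xor  $r2, $r2, $r2  regs=(0,15,0,8,3)
  step pc=3: bne  $r1, $r4, L9  cond=T  regs=(0,15,0,8,3)
  step pc=4: sub  $r1, $r2, $r2  regs=(0,0,0,8,3)
  step pc=9: slti  $r1, $r3, 6  regs=(0,0,0,8,3)
  step pc=10: or   $r2, $r0, $r3  regs=(0,0,8,8,3)
  step pc=11: ori   $r3, $r2, 15  regs=(0,0,8,15,3)

8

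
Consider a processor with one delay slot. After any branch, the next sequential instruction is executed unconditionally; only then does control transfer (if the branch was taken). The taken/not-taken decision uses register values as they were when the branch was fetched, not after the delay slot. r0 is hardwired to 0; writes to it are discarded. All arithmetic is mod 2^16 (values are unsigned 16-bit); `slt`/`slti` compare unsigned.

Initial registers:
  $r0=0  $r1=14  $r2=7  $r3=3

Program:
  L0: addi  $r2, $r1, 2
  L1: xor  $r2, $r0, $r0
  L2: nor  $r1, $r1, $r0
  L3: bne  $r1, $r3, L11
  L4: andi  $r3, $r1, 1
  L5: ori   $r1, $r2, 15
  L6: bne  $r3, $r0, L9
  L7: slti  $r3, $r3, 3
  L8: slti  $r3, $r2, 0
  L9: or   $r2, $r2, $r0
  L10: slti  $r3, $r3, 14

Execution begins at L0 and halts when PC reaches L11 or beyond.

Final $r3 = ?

1

  step pc=0: addi  $r2, $r1, 2  regs=(0,14,16,3)
  step pc=1: xor  $r2, $r0, $r0  regs=(0,14,0,3)
  step pc=2: nor  $r1, $r1, $r0  regs=(0,65521,0,3)
  step pc=3: bne  $r1, $r3, L11  cond=T  regs=(0,65521,0,3)
  step pc=4: andi  $r3, $r1, 1  regs=(0,65521,0,1)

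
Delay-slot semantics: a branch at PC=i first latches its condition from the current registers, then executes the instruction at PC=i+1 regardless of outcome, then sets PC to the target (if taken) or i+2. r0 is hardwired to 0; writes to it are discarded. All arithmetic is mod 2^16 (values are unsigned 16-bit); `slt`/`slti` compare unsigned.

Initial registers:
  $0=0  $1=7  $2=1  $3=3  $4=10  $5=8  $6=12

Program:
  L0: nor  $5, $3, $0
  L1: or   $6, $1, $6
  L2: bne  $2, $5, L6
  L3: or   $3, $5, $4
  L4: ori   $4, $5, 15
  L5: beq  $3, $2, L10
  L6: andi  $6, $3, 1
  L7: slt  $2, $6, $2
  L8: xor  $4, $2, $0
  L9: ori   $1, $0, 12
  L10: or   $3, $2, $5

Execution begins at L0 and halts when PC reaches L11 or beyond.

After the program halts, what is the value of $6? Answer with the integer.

0

PC=0  nor  $5, $3, $0        | $0=0 $1=7 $2=1 $3=3 $4=10 $5=65532 $6=12
PC=1  or   $6, $1, $6        | $0=0 $1=7 $2=1 $3=3 $4=10 $5=65532 $6=15
PC=2  bne  $2, $5, L6        | $0=0 $1=7 $2=1 $3=3 $4=10 $5=65532 $6=15  [TAKEN]
PC=3  or   $3, $5, $4        | $0=0 $1=7 $2=1 $3=65534 $4=10 $5=65532 $6=15
PC=6  andi  $6, $3, 1        | $0=0 $1=7 $2=1 $3=65534 $4=10 $5=65532 $6=0
PC=7  slt  $2, $6, $2        | $0=0 $1=7 $2=1 $3=65534 $4=10 $5=65532 $6=0
PC=8  xor  $4, $2, $0        | $0=0 $1=7 $2=1 $3=65534 $4=1 $5=65532 $6=0
PC=9  ori   $1, $0, 12       | $0=0 $1=12 $2=1 $3=65534 $4=1 $5=65532 $6=0
PC=10 or   $3, $2, $5        | $0=0 $1=12 $2=1 $3=65533 $4=1 $5=65532 $6=0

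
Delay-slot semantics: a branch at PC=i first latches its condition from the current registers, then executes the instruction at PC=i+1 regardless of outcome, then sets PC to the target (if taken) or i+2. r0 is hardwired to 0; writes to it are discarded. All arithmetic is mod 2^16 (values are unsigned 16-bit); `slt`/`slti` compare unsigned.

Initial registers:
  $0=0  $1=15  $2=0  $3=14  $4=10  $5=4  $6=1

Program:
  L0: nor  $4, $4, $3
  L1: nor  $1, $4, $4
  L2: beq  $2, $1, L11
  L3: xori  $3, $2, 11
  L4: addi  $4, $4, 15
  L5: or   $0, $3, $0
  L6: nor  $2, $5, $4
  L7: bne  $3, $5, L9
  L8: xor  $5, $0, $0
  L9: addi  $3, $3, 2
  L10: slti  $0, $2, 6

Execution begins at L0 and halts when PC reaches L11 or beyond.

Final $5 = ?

0

PC=0  nor  $4, $4, $3        | $0=0 $1=15 $2=0 $3=14 $4=65521 $5=4 $6=1
PC=1  nor  $1, $4, $4        | $0=0 $1=14 $2=0 $3=14 $4=65521 $5=4 $6=1
PC=2  beq  $2, $1, L11       | $0=0 $1=14 $2=0 $3=14 $4=65521 $5=4 $6=1  [not taken]
PC=3  xori  $3, $2, 11       | $0=0 $1=14 $2=0 $3=11 $4=65521 $5=4 $6=1
PC=4  addi  $4, $4, 15       | $0=0 $1=14 $2=0 $3=11 $4=0 $5=4 $6=1
PC=5  or   $0, $3, $0        | $0=0 $1=14 $2=0 $3=11 $4=0 $5=4 $6=1
PC=6  nor  $2, $5, $4        | $0=0 $1=14 $2=65531 $3=11 $4=0 $5=4 $6=1
PC=7  bne  $3, $5, L9        | $0=0 $1=14 $2=65531 $3=11 $4=0 $5=4 $6=1  [TAKEN]
PC=8  xor  $5, $0, $0        | $0=0 $1=14 $2=65531 $3=11 $4=0 $5=0 $6=1
PC=9  addi  $3, $3, 2        | $0=0 $1=14 $2=65531 $3=13 $4=0 $5=0 $6=1
PC=10 slti  $0, $2, 6        | $0=0 $1=14 $2=65531 $3=13 $4=0 $5=0 $6=1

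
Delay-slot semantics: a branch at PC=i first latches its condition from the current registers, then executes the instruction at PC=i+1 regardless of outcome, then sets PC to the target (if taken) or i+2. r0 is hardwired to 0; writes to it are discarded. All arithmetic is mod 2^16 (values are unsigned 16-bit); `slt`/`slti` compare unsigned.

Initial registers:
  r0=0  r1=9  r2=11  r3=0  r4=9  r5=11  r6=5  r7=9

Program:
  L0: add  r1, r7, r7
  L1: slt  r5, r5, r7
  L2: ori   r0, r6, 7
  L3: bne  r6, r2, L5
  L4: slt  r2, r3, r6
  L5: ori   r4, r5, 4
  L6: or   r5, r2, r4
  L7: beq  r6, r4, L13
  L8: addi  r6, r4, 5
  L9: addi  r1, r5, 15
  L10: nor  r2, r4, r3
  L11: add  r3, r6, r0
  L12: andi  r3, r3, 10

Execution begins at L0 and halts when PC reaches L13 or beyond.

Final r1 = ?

20

PC=0  add  r1, r7, r7        | r0=0 r1=18 r2=11 r3=0 r4=9 r5=11 r6=5 r7=9
PC=1  slt  r5, r5, r7        | r0=0 r1=18 r2=11 r3=0 r4=9 r5=0 r6=5 r7=9
PC=2  ori   r0, r6, 7        | r0=0 r1=18 r2=11 r3=0 r4=9 r5=0 r6=5 r7=9
PC=3  bne  r6, r2, L5        | r0=0 r1=18 r2=11 r3=0 r4=9 r5=0 r6=5 r7=9  [TAKEN]
PC=4  slt  r2, r3, r6        | r0=0 r1=18 r2=1 r3=0 r4=9 r5=0 r6=5 r7=9
PC=5  ori   r4, r5, 4        | r0=0 r1=18 r2=1 r3=0 r4=4 r5=0 r6=5 r7=9
PC=6  or   r5, r2, r4        | r0=0 r1=18 r2=1 r3=0 r4=4 r5=5 r6=5 r7=9
PC=7  beq  r6, r4, L13       | r0=0 r1=18 r2=1 r3=0 r4=4 r5=5 r6=5 r7=9  [not taken]
PC=8  addi  r6, r4, 5        | r0=0 r1=18 r2=1 r3=0 r4=4 r5=5 r6=9 r7=9
PC=9  addi  r1, r5, 15       | r0=0 r1=20 r2=1 r3=0 r4=4 r5=5 r6=9 r7=9
PC=10 nor  r2, r4, r3        | r0=0 r1=20 r2=65531 r3=0 r4=4 r5=5 r6=9 r7=9
PC=11 add  r3, r6, r0        | r0=0 r1=20 r2=65531 r3=9 r4=4 r5=5 r6=9 r7=9
PC=12 andi  r3, r3, 10       | r0=0 r1=20 r2=65531 r3=8 r4=4 r5=5 r6=9 r7=9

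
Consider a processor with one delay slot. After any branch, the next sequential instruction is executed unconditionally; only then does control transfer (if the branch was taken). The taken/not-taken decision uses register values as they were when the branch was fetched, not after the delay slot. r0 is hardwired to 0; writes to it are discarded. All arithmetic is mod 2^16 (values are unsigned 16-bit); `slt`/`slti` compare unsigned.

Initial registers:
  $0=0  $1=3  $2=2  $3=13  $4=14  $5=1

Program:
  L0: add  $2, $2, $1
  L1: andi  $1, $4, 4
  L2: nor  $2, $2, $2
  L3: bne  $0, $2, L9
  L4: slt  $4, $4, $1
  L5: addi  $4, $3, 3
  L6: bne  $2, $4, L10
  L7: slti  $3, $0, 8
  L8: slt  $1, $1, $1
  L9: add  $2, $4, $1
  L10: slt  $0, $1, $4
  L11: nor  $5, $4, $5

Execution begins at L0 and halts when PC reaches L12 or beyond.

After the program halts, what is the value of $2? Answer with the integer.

#0 add  $2, $2, $1 ; 0/3/5/13/14/1
#1 andi  $1, $4, 4 ; 0/4/5/13/14/1
#2 nor  $2, $2, $2 ; 0/4/65530/13/14/1
#3 bne  $0, $2, L9 ; 0/4/65530/13/14/1 ; →target
#4 slt  $4, $4, $1 ; 0/4/65530/13/0/1
#9 add  $2, $4, $1 ; 0/4/4/13/0/1
#10 slt  $0, $1, $4 ; 0/4/4/13/0/1
#11 nor  $5, $4, $5 ; 0/4/4/13/0/65534

4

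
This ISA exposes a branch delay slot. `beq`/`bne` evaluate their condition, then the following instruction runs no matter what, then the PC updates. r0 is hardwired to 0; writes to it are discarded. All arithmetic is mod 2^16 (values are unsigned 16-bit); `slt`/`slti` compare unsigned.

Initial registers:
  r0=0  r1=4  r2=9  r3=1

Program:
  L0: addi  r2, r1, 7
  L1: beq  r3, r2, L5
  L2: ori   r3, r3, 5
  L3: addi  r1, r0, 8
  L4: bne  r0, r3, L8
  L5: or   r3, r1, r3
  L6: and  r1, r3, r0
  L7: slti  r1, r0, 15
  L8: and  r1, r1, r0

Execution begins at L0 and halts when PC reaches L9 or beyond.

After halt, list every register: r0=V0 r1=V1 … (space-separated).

r0=0 r1=0 r2=11 r3=13

[0] addi  r2, r1, 7  →  {r0:0, r1:4, r2:11, r3:1}
[1] beq  r3, r2, L5  →  {r0:0, r1:4, r2:11, r3:1}  ⟨branch fallthrough⟩
[2] ori   r3, r3, 5  →  {r0:0, r1:4, r2:11, r3:5}
[3] addi  r1, r0, 8  →  {r0:0, r1:8, r2:11, r3:5}
[4] bne  r0, r3, L8  →  {r0:0, r1:8, r2:11, r3:5}  ⟨branch taken⟩
[5] or   r3, r1, r3  →  {r0:0, r1:8, r2:11, r3:13}
[8] and  r1, r1, r0  →  {r0:0, r1:0, r2:11, r3:13}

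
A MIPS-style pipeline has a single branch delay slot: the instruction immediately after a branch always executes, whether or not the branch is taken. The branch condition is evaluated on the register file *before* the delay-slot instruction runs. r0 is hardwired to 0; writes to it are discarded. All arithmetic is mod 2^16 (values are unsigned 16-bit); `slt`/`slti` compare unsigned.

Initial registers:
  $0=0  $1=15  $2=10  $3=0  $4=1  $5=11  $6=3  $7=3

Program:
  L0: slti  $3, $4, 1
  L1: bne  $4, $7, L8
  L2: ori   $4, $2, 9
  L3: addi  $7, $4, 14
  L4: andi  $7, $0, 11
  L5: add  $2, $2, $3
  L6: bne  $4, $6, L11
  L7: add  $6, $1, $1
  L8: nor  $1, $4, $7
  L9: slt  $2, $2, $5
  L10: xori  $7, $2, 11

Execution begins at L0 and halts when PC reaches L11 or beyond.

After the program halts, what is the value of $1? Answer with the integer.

#0 slti  $3, $4, 1 ; 0/15/10/0/1/11/3/3
#1 bne  $4, $7, L8 ; 0/15/10/0/1/11/3/3 ; →target
#2 ori   $4, $2, 9 ; 0/15/10/0/11/11/3/3
#8 nor  $1, $4, $7 ; 0/65524/10/0/11/11/3/3
#9 slt  $2, $2, $5 ; 0/65524/1/0/11/11/3/3
#10 xori  $7, $2, 11 ; 0/65524/1/0/11/11/3/10

65524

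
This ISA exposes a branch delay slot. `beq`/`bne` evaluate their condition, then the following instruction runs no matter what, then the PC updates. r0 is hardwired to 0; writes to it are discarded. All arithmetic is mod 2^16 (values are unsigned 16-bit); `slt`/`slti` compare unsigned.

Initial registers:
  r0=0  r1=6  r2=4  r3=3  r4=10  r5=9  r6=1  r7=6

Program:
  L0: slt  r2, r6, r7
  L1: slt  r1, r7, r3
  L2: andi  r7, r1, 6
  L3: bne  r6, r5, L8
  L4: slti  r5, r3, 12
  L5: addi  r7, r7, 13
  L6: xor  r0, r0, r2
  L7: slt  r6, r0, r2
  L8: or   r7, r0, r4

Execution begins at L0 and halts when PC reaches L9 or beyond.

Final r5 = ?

  step pc=0: slt  r2, r6, r7  regs=(0,6,1,3,10,9,1,6)
  step pc=1: slt  r1, r7, r3  regs=(0,0,1,3,10,9,1,6)
  step pc=2: andi  r7, r1, 6  regs=(0,0,1,3,10,9,1,0)
  step pc=3: bne  r6, r5, L8  cond=T  regs=(0,0,1,3,10,9,1,0)
  step pc=4: slti  r5, r3, 12  regs=(0,0,1,3,10,1,1,0)
  step pc=8: or   r7, r0, r4  regs=(0,0,1,3,10,1,1,10)

1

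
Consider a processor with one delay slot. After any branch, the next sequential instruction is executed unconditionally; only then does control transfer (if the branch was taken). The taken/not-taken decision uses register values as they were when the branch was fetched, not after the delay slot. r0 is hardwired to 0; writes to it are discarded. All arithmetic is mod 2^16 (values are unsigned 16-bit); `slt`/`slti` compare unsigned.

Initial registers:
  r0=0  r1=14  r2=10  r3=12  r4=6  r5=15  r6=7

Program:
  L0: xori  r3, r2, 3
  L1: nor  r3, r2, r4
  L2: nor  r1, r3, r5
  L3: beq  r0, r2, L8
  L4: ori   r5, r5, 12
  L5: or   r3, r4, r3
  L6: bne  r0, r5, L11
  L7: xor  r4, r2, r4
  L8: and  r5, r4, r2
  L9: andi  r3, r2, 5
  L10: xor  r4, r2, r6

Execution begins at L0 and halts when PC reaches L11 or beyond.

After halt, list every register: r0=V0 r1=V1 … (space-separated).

#0 xori  r3, r2, 3 ; 0/14/10/9/6/15/7
#1 nor  r3, r2, r4 ; 0/14/10/65521/6/15/7
#2 nor  r1, r3, r5 ; 0/0/10/65521/6/15/7
#3 beq  r0, r2, L8 ; 0/0/10/65521/6/15/7 ; →fallthru
#4 ori   r5, r5, 12 ; 0/0/10/65521/6/15/7
#5 or   r3, r4, r3 ; 0/0/10/65527/6/15/7
#6 bne  r0, r5, L11 ; 0/0/10/65527/6/15/7 ; →target
#7 xor  r4, r2, r4 ; 0/0/10/65527/12/15/7

r0=0 r1=0 r2=10 r3=65527 r4=12 r5=15 r6=7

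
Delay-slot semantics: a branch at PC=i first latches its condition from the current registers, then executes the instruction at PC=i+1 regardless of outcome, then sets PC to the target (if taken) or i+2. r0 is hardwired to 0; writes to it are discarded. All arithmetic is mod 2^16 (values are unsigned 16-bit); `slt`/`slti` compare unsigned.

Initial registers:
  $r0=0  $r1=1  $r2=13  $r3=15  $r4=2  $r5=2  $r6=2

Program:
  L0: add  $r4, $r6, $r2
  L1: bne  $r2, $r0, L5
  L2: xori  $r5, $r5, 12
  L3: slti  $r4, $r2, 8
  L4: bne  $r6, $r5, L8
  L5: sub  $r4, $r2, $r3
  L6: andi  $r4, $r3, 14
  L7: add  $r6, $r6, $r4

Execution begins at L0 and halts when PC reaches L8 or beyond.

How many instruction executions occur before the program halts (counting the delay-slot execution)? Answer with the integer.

  step pc=0: add  $r4, $r6, $r2  regs=(0,1,13,15,15,2,2)
  step pc=1: bne  $r2, $r0, L5  cond=T  regs=(0,1,13,15,15,2,2)
  step pc=2: xori  $r5, $r5, 12  regs=(0,1,13,15,15,14,2)
  step pc=5: sub  $r4, $r2, $r3  regs=(0,1,13,15,65534,14,2)
  step pc=6: andi  $r4, $r3, 14  regs=(0,1,13,15,14,14,2)
  step pc=7: add  $r6, $r6, $r4  regs=(0,1,13,15,14,14,16)

6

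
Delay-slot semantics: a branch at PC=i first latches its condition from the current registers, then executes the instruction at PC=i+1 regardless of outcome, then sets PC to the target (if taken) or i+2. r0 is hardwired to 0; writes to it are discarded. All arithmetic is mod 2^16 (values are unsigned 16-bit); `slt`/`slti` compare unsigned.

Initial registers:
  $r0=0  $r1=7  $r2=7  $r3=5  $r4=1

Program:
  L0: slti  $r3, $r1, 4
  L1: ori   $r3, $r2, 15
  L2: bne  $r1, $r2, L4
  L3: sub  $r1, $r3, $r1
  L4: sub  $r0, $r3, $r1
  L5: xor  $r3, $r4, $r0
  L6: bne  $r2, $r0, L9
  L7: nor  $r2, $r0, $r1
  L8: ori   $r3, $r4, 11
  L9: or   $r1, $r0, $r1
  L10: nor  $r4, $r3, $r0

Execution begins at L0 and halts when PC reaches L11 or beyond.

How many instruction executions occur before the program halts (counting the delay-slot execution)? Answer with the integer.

10

  step pc=0: slti  $r3, $r1, 4  regs=(0,7,7,0,1)
  step pc=1: ori   $r3, $r2, 15  regs=(0,7,7,15,1)
  step pc=2: bne  $r1, $r2, L4  cond=F  regs=(0,7,7,15,1)
  step pc=3: sub  $r1, $r3, $r1  regs=(0,8,7,15,1)
  step pc=4: sub  $r0, $r3, $r1  regs=(0,8,7,15,1)
  step pc=5: xor  $r3, $r4, $r0  regs=(0,8,7,1,1)
  step pc=6: bne  $r2, $r0, L9  cond=T  regs=(0,8,7,1,1)
  step pc=7: nor  $r2, $r0, $r1  regs=(0,8,65527,1,1)
  step pc=9: or   $r1, $r0, $r1  regs=(0,8,65527,1,1)
  step pc=10: nor  $r4, $r3, $r0  regs=(0,8,65527,1,65534)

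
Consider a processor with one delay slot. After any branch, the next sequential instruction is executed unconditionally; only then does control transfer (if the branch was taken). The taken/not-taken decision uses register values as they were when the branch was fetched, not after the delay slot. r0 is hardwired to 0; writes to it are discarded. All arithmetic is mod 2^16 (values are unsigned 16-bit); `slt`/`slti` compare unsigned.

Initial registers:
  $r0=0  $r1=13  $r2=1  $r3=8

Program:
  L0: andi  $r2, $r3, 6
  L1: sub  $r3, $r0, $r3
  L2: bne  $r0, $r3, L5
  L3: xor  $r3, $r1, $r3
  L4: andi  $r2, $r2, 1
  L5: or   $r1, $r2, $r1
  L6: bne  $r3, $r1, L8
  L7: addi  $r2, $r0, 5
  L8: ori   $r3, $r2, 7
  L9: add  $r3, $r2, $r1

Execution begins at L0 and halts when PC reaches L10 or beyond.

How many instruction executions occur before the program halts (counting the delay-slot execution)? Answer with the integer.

[0] andi  $r2, $r3, 6  →  {$r0:0, $r1:13, $r2:0, $r3:8}
[1] sub  $r3, $r0, $r3  →  {$r0:0, $r1:13, $r2:0, $r3:65528}
[2] bne  $r0, $r3, L5  →  {$r0:0, $r1:13, $r2:0, $r3:65528}  ⟨branch taken⟩
[3] xor  $r3, $r1, $r3  →  {$r0:0, $r1:13, $r2:0, $r3:65525}
[5] or   $r1, $r2, $r1  →  {$r0:0, $r1:13, $r2:0, $r3:65525}
[6] bne  $r3, $r1, L8  →  {$r0:0, $r1:13, $r2:0, $r3:65525}  ⟨branch taken⟩
[7] addi  $r2, $r0, 5  →  {$r0:0, $r1:13, $r2:5, $r3:65525}
[8] ori   $r3, $r2, 7  →  {$r0:0, $r1:13, $r2:5, $r3:7}
[9] add  $r3, $r2, $r1  →  {$r0:0, $r1:13, $r2:5, $r3:18}

9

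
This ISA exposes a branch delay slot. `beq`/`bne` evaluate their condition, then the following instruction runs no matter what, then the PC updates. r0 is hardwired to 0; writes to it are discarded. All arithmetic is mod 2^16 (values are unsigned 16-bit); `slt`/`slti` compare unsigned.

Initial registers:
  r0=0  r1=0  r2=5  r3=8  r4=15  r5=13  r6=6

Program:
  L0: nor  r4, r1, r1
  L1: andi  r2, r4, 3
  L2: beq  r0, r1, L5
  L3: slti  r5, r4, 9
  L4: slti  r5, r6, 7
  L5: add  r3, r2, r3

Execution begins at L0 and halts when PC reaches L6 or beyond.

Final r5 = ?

#0 nor  r4, r1, r1 ; 0/0/5/8/65535/13/6
#1 andi  r2, r4, 3 ; 0/0/3/8/65535/13/6
#2 beq  r0, r1, L5 ; 0/0/3/8/65535/13/6 ; →target
#3 slti  r5, r4, 9 ; 0/0/3/8/65535/0/6
#5 add  r3, r2, r3 ; 0/0/3/11/65535/0/6

0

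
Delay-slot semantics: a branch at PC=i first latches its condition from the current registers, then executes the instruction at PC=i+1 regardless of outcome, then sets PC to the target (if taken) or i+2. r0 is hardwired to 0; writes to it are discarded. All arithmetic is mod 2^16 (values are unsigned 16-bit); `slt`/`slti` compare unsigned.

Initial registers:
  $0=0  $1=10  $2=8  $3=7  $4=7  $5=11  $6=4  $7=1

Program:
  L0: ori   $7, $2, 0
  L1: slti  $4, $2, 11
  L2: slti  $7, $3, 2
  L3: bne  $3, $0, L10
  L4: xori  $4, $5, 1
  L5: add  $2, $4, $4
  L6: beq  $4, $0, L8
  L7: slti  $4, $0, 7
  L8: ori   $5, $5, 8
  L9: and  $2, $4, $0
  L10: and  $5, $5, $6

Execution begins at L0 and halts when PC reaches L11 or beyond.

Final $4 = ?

  step pc=0: ori   $7, $2, 0  regs=(0,10,8,7,7,11,4,8)
  step pc=1: slti  $4, $2, 11  regs=(0,10,8,7,1,11,4,8)
  step pc=2: slti  $7, $3, 2  regs=(0,10,8,7,1,11,4,0)
  step pc=3: bne  $3, $0, L10  cond=T  regs=(0,10,8,7,1,11,4,0)
  step pc=4: xori  $4, $5, 1  regs=(0,10,8,7,10,11,4,0)
  step pc=10: and  $5, $5, $6  regs=(0,10,8,7,10,0,4,0)

10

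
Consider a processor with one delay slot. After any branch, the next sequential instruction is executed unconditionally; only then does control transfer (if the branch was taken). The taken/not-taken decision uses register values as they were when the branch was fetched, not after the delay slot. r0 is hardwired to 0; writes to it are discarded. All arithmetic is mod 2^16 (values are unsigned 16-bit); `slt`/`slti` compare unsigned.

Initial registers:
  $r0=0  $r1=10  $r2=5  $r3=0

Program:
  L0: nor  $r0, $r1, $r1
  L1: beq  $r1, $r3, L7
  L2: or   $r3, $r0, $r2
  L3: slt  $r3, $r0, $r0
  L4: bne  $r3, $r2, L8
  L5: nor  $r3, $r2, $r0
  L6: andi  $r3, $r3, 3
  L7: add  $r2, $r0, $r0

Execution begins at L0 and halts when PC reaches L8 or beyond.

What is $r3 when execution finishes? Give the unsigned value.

65530

#0 nor  $r0, $r1, $r1 ; 0/10/5/0
#1 beq  $r1, $r3, L7 ; 0/10/5/0 ; →fallthru
#2 or   $r3, $r0, $r2 ; 0/10/5/5
#3 slt  $r3, $r0, $r0 ; 0/10/5/0
#4 bne  $r3, $r2, L8 ; 0/10/5/0 ; →target
#5 nor  $r3, $r2, $r0 ; 0/10/5/65530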